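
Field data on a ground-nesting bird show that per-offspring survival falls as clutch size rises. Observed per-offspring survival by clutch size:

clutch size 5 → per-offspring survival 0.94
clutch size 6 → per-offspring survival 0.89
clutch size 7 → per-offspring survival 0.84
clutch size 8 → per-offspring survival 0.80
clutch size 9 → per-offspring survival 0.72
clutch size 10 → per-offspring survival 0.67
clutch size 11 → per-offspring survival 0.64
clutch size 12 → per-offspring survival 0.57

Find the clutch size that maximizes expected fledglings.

11

Expected fledglings = c × s(c):
  c=5: 5 × 0.94 = 4.700
  c=6: 6 × 0.89 = 5.340
  c=7: 7 × 0.84 = 5.880
  c=8: 8 × 0.80 = 6.400
  c=9: 9 × 0.72 = 6.480
  c=10: 10 × 0.67 = 6.700
  c=11: 11 × 0.64 = 7.040
  c=12: 12 × 0.57 = 6.840
Maximum at c = 11 (7.040 fledglings).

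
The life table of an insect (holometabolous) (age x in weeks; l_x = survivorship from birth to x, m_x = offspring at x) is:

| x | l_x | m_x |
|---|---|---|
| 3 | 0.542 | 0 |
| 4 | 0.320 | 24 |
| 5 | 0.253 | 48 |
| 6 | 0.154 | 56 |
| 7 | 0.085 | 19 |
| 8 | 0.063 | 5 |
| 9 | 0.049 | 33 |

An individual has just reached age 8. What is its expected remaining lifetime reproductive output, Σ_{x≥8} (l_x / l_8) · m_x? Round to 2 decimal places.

l_8 = 0.063. Conditional survival from age 8 to x is l_x / l_8.
  x=8: (0.063/0.063) × 5 = 5.0000
  x=9: (0.049/0.063) × 33 = 25.6667
Sum = 5.0000 + 25.6667 = 30.6667

30.67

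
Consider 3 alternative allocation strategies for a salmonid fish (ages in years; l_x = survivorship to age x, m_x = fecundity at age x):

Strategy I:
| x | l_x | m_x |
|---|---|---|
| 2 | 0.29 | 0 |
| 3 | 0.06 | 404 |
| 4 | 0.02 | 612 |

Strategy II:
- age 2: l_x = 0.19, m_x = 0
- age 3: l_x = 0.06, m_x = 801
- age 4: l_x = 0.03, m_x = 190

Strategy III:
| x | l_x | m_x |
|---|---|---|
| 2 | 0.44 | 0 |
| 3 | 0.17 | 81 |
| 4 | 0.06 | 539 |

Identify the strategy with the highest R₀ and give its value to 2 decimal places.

53.76

Strategy I: R₀ = 0.29×0 + 0.06×404 + 0.02×612 = 36.4800
Strategy II: R₀ = 0.19×0 + 0.06×801 + 0.03×190 = 53.7600
Strategy III: R₀ = 0.44×0 + 0.17×81 + 0.06×539 = 46.1100
Highest R₀: strategy II with 53.7600.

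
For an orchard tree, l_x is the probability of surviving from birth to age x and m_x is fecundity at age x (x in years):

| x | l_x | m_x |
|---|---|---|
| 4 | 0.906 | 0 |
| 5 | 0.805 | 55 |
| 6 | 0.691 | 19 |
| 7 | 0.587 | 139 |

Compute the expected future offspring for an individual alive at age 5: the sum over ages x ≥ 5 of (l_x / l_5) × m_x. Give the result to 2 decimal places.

l_5 = 0.805. Conditional survival from age 5 to x is l_x / l_5.
  x=5: (0.805/0.805) × 55 = 55.0000
  x=6: (0.691/0.805) × 19 = 16.3093
  x=7: (0.587/0.805) × 139 = 101.3578
Sum = 55.0000 + 16.3093 + 101.3578 = 172.6671

172.67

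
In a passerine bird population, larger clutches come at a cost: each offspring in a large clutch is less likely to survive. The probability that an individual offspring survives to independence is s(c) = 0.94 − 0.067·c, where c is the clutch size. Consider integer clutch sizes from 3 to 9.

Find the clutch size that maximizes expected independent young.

Expected independent young = c × s(c):
  c=3: 3 × 0.739 = 2.217
  c=4: 4 × 0.672 = 2.688
  c=5: 5 × 0.605 = 3.025
  c=6: 6 × 0.538 = 3.228
  c=7: 7 × 0.471 = 3.297
  c=8: 8 × 0.404 = 3.232
  c=9: 9 × 0.337 = 3.033
Maximum at c = 7 (3.297 independent young).

7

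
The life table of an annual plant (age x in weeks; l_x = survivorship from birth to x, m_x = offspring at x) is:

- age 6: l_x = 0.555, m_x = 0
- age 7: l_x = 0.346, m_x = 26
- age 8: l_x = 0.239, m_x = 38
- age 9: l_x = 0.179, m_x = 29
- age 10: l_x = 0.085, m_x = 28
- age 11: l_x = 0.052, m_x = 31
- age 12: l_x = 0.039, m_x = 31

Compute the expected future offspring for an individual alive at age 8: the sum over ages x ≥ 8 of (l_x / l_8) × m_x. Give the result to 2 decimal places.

81.48

l_8 = 0.239. Conditional survival from age 8 to x is l_x / l_8.
  x=8: (0.239/0.239) × 38 = 38.0000
  x=9: (0.179/0.239) × 29 = 21.7197
  x=10: (0.085/0.239) × 28 = 9.9582
  x=11: (0.052/0.239) × 31 = 6.7448
  x=12: (0.039/0.239) × 31 = 5.0586
Sum = 38.0000 + 21.7197 + 9.9582 + 6.7448 + 5.0586 = 81.4812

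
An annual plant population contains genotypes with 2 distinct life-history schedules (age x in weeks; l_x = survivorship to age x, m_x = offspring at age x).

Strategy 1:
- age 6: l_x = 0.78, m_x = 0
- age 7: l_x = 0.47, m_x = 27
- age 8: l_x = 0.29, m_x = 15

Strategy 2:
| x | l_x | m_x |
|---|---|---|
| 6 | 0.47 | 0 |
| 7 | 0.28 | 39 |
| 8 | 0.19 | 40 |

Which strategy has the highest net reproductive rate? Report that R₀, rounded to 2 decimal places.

Strategy 1: R₀ = 0.78×0 + 0.47×27 + 0.29×15 = 17.0400
Strategy 2: R₀ = 0.47×0 + 0.28×39 + 0.19×40 = 18.5200
Highest R₀: strategy 2 with 18.5200.

18.52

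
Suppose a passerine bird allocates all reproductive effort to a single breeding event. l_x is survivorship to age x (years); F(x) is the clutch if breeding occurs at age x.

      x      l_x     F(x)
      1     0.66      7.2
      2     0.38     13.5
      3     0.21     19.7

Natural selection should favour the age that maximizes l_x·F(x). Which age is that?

Expected offspring if breeding at age x = l_x × F(x):
  age 1: 0.66 × 7.2 = 4.752
  age 2: 0.38 × 13.5 = 5.130
  age 3: 0.21 × 19.7 = 4.137
Maximum at age 2 (5.130).

2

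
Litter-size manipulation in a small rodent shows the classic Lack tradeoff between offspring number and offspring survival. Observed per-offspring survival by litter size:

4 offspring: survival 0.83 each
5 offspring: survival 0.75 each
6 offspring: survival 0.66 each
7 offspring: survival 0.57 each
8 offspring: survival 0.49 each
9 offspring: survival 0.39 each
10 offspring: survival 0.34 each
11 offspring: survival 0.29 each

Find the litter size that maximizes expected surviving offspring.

7

Expected surviving offspring = c × s(c):
  c=4: 4 × 0.83 = 3.320
  c=5: 5 × 0.75 = 3.750
  c=6: 6 × 0.66 = 3.960
  c=7: 7 × 0.57 = 3.990
  c=8: 8 × 0.49 = 3.920
  c=9: 9 × 0.39 = 3.510
  c=10: 10 × 0.34 = 3.400
  c=11: 11 × 0.29 = 3.190
Maximum at c = 7 (3.990 surviving offspring).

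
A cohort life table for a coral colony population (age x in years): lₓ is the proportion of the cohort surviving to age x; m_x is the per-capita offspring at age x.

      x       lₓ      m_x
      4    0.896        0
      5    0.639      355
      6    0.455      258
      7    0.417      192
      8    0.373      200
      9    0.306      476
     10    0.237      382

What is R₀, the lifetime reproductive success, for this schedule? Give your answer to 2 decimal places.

735.09

R₀ = Σ lₓ m_x:
  age 4: 0.896 × 0 = 0.0000
  age 5: 0.639 × 355 = 226.8450
  age 6: 0.455 × 258 = 117.3900
  age 7: 0.417 × 192 = 80.0640
  age 8: 0.373 × 200 = 74.6000
  age 9: 0.306 × 476 = 145.6560
  age 10: 0.237 × 382 = 90.5340
R₀ = 0.0000 + 226.8450 + 117.3900 + 80.0640 + 74.6000 + 145.6560 + 90.5340 = 735.0890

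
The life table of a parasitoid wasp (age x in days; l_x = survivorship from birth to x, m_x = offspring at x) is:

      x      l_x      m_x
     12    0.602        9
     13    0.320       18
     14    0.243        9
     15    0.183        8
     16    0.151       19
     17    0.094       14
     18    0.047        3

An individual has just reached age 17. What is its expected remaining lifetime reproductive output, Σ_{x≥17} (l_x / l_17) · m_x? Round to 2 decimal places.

l_17 = 0.094. Conditional survival from age 17 to x is l_x / l_17.
  x=17: (0.094/0.094) × 14 = 14.0000
  x=18: (0.047/0.094) × 3 = 1.5000
Sum = 14.0000 + 1.5000 = 15.5000

15.50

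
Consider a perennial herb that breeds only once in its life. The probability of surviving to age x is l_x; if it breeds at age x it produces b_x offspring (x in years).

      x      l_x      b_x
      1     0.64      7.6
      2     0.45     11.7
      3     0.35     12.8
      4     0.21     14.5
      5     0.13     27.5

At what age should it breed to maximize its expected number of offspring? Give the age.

Expected offspring if breeding at age x = l_x × b_x:
  age 1: 0.64 × 7.6 = 4.864
  age 2: 0.45 × 11.7 = 5.265
  age 3: 0.35 × 12.8 = 4.480
  age 4: 0.21 × 14.5 = 3.045
  age 5: 0.13 × 27.5 = 3.575
Maximum at age 2 (5.265).

2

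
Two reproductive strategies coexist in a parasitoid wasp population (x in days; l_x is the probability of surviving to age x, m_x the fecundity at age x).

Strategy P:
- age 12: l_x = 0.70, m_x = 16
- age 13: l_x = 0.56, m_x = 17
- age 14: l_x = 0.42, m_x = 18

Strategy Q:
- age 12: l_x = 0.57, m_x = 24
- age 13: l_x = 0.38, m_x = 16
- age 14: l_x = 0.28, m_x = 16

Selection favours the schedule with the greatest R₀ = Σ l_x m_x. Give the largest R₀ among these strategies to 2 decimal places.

Strategy P: R₀ = 0.70×16 + 0.56×17 + 0.42×18 = 28.2800
Strategy Q: R₀ = 0.57×24 + 0.38×16 + 0.28×16 = 24.2400
Highest R₀: strategy P with 28.2800.

28.28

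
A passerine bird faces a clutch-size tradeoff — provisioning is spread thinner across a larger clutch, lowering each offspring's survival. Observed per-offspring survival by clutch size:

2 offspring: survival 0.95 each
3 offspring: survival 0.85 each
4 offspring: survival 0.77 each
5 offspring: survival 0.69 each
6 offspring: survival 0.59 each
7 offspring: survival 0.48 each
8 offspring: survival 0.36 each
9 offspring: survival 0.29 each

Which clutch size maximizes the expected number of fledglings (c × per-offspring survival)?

Expected fledglings = c × s(c):
  c=2: 2 × 0.95 = 1.900
  c=3: 3 × 0.85 = 2.550
  c=4: 4 × 0.77 = 3.080
  c=5: 5 × 0.69 = 3.450
  c=6: 6 × 0.59 = 3.540
  c=7: 7 × 0.48 = 3.360
  c=8: 8 × 0.36 = 2.880
  c=9: 9 × 0.29 = 2.610
Maximum at c = 6 (3.540 fledglings).

6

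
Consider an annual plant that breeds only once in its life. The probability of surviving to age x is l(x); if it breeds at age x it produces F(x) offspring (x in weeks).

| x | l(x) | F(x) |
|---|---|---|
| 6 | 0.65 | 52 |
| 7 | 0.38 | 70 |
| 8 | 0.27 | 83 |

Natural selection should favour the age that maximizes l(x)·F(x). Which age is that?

Expected offspring if breeding at age x = l(x) × F(x):
  age 6: 0.65 × 52 = 33.800
  age 7: 0.38 × 70 = 26.600
  age 8: 0.27 × 83 = 22.410
Maximum at age 6 (33.800).

6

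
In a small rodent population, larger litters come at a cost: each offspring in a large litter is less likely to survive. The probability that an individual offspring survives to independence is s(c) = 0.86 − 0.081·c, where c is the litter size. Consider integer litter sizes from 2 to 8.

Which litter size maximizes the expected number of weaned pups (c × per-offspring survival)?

5

Expected weaned pups = c × s(c):
  c=2: 2 × 0.698 = 1.396
  c=3: 3 × 0.617 = 1.851
  c=4: 4 × 0.536 = 2.144
  c=5: 5 × 0.455 = 2.275
  c=6: 6 × 0.374 = 2.244
  c=7: 7 × 0.293 = 2.051
  c=8: 8 × 0.212 = 1.696
Maximum at c = 5 (2.275 weaned pups).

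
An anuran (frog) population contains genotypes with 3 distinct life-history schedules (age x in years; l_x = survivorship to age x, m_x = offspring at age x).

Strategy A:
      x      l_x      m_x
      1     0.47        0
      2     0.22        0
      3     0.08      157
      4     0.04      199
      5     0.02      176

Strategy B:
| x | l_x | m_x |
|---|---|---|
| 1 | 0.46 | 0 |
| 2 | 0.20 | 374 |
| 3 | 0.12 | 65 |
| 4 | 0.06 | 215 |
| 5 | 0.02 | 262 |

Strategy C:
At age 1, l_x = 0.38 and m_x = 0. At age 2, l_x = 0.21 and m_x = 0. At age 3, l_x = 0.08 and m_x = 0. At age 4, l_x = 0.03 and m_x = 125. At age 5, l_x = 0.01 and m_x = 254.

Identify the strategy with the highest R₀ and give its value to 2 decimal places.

Strategy A: R₀ = 0.47×0 + 0.22×0 + 0.08×157 + 0.04×199 + 0.02×176 = 24.0400
Strategy B: R₀ = 0.46×0 + 0.20×374 + 0.12×65 + 0.06×215 + 0.02×262 = 100.7400
Strategy C: R₀ = 0.38×0 + 0.21×0 + 0.08×0 + 0.03×125 + 0.01×254 = 6.2900
Highest R₀: strategy B with 100.7400.

100.74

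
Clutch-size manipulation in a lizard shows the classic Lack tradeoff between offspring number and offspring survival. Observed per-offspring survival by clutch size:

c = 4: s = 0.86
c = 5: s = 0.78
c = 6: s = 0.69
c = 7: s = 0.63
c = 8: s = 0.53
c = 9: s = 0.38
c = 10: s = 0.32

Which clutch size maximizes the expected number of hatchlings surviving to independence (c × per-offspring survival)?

7

Expected hatchlings surviving to independence = c × s(c):
  c=4: 4 × 0.86 = 3.440
  c=5: 5 × 0.78 = 3.900
  c=6: 6 × 0.69 = 4.140
  c=7: 7 × 0.63 = 4.410
  c=8: 8 × 0.53 = 4.240
  c=9: 9 × 0.38 = 3.420
  c=10: 10 × 0.32 = 3.200
Maximum at c = 7 (4.410 hatchlings surviving to independence).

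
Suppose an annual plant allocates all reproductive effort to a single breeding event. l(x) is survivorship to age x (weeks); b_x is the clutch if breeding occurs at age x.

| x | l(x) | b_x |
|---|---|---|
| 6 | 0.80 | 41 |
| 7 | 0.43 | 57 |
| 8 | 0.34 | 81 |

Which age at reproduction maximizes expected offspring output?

6

Expected offspring if breeding at age x = l(x) × b_x:
  age 6: 0.80 × 41 = 32.800
  age 7: 0.43 × 57 = 24.510
  age 8: 0.34 × 81 = 27.540
Maximum at age 6 (32.800).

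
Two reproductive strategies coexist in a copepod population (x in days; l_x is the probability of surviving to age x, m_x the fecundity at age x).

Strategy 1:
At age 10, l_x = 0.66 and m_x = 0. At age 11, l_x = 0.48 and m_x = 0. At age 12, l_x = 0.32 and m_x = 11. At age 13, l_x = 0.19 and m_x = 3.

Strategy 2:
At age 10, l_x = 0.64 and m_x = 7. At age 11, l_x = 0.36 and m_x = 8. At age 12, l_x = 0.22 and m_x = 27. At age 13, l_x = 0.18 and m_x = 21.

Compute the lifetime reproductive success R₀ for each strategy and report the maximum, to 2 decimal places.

17.08

Strategy 1: R₀ = 0.66×0 + 0.48×0 + 0.32×11 + 0.19×3 = 4.0900
Strategy 2: R₀ = 0.64×7 + 0.36×8 + 0.22×27 + 0.18×21 = 17.0800
Highest R₀: strategy 2 with 17.0800.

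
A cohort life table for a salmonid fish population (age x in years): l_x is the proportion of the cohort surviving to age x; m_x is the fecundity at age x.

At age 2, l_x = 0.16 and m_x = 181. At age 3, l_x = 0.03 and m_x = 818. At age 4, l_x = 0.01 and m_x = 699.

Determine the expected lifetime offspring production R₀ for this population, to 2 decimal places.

60.49

R₀ = Σ l_x m_x:
  age 2: 0.16 × 181 = 28.9600
  age 3: 0.03 × 818 = 24.5400
  age 4: 0.01 × 699 = 6.9900
R₀ = 28.9600 + 24.5400 + 6.9900 = 60.4900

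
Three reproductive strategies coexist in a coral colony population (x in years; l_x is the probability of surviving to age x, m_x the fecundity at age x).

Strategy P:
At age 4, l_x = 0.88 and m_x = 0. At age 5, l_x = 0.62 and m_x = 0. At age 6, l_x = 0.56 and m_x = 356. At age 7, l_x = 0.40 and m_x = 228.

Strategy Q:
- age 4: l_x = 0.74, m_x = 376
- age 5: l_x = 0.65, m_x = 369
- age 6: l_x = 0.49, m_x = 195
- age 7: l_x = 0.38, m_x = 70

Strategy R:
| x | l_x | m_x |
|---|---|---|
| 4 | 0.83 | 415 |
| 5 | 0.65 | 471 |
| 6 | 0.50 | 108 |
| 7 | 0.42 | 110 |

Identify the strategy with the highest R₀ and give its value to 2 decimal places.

750.80

Strategy P: R₀ = 0.88×0 + 0.62×0 + 0.56×356 + 0.40×228 = 290.5600
Strategy Q: R₀ = 0.74×376 + 0.65×369 + 0.49×195 + 0.38×70 = 640.2400
Strategy R: R₀ = 0.83×415 + 0.65×471 + 0.50×108 + 0.42×110 = 750.8000
Highest R₀: strategy R with 750.8000.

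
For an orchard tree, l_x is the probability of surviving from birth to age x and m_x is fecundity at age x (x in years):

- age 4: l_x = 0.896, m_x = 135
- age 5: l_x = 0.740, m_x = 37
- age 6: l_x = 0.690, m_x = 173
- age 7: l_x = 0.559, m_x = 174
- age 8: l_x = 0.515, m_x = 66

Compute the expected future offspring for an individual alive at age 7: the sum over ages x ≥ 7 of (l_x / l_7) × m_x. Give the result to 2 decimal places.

l_7 = 0.559. Conditional survival from age 7 to x is l_x / l_7.
  x=7: (0.559/0.559) × 174 = 174.0000
  x=8: (0.515/0.559) × 66 = 60.8050
Sum = 174.0000 + 60.8050 = 234.8050

234.81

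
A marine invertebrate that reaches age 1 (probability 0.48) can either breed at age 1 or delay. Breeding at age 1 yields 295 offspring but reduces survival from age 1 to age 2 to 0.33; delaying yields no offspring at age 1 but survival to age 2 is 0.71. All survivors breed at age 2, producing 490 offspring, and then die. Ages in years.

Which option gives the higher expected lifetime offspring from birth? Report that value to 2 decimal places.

219.22

breed at age 1: R₀ = 0.48 × (295 + 0.33 × 490) = 0.48 × 456.7000 = 219.2160
delay to age 2: R₀ = 0.48 × (0.71 × 490) = 0.48 × 347.9000 = 166.9920
Higher: breed at age 1 (219.2160).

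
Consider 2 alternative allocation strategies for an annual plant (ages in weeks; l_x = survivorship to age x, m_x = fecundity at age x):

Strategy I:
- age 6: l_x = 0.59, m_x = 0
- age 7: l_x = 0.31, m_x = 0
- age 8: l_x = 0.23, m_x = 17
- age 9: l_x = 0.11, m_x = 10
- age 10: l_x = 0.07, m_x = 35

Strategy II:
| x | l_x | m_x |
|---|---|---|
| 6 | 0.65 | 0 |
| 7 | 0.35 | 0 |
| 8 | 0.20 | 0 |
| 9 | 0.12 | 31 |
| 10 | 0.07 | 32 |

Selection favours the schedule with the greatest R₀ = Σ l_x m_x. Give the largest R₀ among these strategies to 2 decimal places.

Strategy I: R₀ = 0.59×0 + 0.31×0 + 0.23×17 + 0.11×10 + 0.07×35 = 7.4600
Strategy II: R₀ = 0.65×0 + 0.35×0 + 0.20×0 + 0.12×31 + 0.07×32 = 5.9600
Highest R₀: strategy I with 7.4600.

7.46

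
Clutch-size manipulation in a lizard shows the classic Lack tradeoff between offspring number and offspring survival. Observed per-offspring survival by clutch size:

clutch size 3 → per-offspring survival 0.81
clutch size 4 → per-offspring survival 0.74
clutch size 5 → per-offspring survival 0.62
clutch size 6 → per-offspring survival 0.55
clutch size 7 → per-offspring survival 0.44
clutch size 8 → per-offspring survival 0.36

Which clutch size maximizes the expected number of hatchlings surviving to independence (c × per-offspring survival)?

Expected hatchlings surviving to independence = c × s(c):
  c=3: 3 × 0.81 = 2.430
  c=4: 4 × 0.74 = 2.960
  c=5: 5 × 0.62 = 3.100
  c=6: 6 × 0.55 = 3.300
  c=7: 7 × 0.44 = 3.080
  c=8: 8 × 0.36 = 2.880
Maximum at c = 6 (3.300 hatchlings surviving to independence).

6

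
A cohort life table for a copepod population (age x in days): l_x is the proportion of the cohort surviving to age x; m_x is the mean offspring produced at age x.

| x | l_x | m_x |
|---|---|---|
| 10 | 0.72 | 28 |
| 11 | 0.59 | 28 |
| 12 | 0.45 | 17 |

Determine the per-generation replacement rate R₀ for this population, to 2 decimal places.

R₀ = Σ l_x m_x:
  age 10: 0.72 × 28 = 20.1600
  age 11: 0.59 × 28 = 16.5200
  age 12: 0.45 × 17 = 7.6500
R₀ = 20.1600 + 16.5200 + 7.6500 = 44.3300

44.33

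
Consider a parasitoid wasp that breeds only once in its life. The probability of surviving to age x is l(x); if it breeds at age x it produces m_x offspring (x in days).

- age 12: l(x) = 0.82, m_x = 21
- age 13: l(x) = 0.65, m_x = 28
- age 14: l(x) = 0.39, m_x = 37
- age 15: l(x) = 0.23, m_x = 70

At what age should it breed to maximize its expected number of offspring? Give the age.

13

Expected offspring if breeding at age x = l(x) × m_x:
  age 12: 0.82 × 21 = 17.220
  age 13: 0.65 × 28 = 18.200
  age 14: 0.39 × 37 = 14.430
  age 15: 0.23 × 70 = 16.100
Maximum at age 13 (18.200).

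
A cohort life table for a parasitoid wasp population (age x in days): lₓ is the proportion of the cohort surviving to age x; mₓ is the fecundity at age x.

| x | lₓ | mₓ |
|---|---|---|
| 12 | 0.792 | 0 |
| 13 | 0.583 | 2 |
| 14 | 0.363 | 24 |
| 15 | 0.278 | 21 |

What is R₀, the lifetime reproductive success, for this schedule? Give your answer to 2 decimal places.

R₀ = Σ lₓ mₓ:
  age 12: 0.792 × 0 = 0.0000
  age 13: 0.583 × 2 = 1.1660
  age 14: 0.363 × 24 = 8.7120
  age 15: 0.278 × 21 = 5.8380
R₀ = 0.0000 + 1.1660 + 8.7120 + 5.8380 = 15.7160

15.72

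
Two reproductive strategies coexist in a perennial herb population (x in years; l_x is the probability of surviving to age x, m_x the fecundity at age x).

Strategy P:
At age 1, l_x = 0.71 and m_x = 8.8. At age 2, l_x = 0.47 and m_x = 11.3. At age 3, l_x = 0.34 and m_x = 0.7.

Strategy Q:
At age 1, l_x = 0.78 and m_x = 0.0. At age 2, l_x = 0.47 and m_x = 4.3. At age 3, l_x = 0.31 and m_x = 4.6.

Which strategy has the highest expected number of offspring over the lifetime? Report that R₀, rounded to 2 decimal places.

Strategy P: R₀ = 0.71×8.8 + 0.47×11.3 + 0.34×0.7 = 11.7970
Strategy Q: R₀ = 0.78×0.0 + 0.47×4.3 + 0.31×4.6 = 3.4470
Highest R₀: strategy P with 11.7970.

11.80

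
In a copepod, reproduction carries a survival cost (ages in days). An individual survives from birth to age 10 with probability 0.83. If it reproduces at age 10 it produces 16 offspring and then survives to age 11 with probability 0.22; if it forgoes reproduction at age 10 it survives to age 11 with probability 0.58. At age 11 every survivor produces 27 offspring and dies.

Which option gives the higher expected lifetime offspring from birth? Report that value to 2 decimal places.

18.21

breed at age 10: R₀ = 0.83 × (16 + 0.22 × 27) = 0.83 × 21.9400 = 18.2102
delay to age 11: R₀ = 0.83 × (0.58 × 27) = 0.83 × 15.6600 = 12.9978
Higher: breed at age 10 (18.2102).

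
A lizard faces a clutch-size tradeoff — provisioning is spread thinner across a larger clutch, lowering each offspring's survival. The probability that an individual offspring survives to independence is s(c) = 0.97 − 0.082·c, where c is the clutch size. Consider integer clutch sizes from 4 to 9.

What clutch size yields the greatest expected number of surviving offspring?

6

Expected surviving offspring = c × s(c):
  c=4: 4 × 0.642 = 2.568
  c=5: 5 × 0.560 = 2.800
  c=6: 6 × 0.478 = 2.868
  c=7: 7 × 0.396 = 2.772
  c=8: 8 × 0.314 = 2.512
  c=9: 9 × 0.232 = 2.088
Maximum at c = 6 (2.868 surviving offspring).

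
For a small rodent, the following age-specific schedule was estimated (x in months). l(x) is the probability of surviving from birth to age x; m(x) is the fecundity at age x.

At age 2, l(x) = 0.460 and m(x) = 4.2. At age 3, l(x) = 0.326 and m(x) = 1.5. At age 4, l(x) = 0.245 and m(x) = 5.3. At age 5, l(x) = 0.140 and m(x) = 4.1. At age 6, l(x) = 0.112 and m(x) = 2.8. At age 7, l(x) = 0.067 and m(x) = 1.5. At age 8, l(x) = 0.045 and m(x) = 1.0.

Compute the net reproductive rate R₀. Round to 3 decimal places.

R₀ = Σ l(x) m(x):
  age 2: 0.460 × 4.2 = 1.9320
  age 3: 0.326 × 1.5 = 0.4890
  age 4: 0.245 × 5.3 = 1.2985
  age 5: 0.140 × 4.1 = 0.5740
  age 6: 0.112 × 2.8 = 0.3136
  age 7: 0.067 × 1.5 = 0.1005
  age 8: 0.045 × 1.0 = 0.0450
R₀ = 1.9320 + 0.4890 + 1.2985 + 0.5740 + 0.3136 + 0.1005 + 0.0450 = 4.7526

4.753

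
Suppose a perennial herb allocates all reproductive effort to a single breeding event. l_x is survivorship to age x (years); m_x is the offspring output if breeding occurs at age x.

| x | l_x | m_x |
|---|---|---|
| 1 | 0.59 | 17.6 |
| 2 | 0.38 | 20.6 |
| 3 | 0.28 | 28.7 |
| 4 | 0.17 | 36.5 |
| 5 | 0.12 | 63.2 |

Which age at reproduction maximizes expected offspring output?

Expected offspring if breeding at age x = l_x × m_x:
  age 1: 0.59 × 17.6 = 10.384
  age 2: 0.38 × 20.6 = 7.828
  age 3: 0.28 × 28.7 = 8.036
  age 4: 0.17 × 36.5 = 6.205
  age 5: 0.12 × 63.2 = 7.584
Maximum at age 1 (10.384).

1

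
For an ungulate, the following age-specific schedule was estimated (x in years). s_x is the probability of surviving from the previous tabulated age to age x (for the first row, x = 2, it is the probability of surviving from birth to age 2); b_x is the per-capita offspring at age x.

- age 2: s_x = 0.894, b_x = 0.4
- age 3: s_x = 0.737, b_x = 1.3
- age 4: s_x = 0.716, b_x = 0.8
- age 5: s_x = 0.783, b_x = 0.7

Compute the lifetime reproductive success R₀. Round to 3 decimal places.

1.850

Survivorship from birth: l_x = s_2·s_3·…·s_x.
  l_2 = 0.89400
  l_3 = 0.65888
  l_4 = 0.47176
  l_5 = 0.36939
R₀ = Σ l_x b_x:
  age 2: 0.89400 × 0.4 = 0.3576
  age 3: 0.65888 × 1.3 = 0.8565
  age 4: 0.47176 × 0.8 = 0.3774
  age 5: 0.36939 × 0.7 = 0.2586
R₀ = 0.3576 + 0.8565 + 0.3774 + 0.2586 = 1.8501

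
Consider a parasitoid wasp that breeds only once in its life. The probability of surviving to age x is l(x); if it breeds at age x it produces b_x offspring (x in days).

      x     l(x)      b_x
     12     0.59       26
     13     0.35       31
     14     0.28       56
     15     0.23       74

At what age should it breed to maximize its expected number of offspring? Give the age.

Expected offspring if breeding at age x = l(x) × b_x:
  age 12: 0.59 × 26 = 15.340
  age 13: 0.35 × 31 = 10.850
  age 14: 0.28 × 56 = 15.680
  age 15: 0.23 × 74 = 17.020
Maximum at age 15 (17.020).

15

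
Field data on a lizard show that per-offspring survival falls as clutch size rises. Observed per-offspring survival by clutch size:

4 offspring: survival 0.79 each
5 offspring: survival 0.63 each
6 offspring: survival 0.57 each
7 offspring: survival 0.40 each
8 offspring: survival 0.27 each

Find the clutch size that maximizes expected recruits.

Expected recruits = c × s(c):
  c=4: 4 × 0.79 = 3.160
  c=5: 5 × 0.63 = 3.150
  c=6: 6 × 0.57 = 3.420
  c=7: 7 × 0.40 = 2.800
  c=8: 8 × 0.27 = 2.160
Maximum at c = 6 (3.420 recruits).

6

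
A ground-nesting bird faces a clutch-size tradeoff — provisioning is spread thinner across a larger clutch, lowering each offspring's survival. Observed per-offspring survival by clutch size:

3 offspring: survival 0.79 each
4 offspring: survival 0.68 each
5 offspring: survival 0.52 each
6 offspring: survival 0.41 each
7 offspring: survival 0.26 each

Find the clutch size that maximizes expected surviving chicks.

Expected surviving chicks = c × s(c):
  c=3: 3 × 0.79 = 2.370
  c=4: 4 × 0.68 = 2.720
  c=5: 5 × 0.52 = 2.600
  c=6: 6 × 0.41 = 2.460
  c=7: 7 × 0.26 = 1.820
Maximum at c = 4 (2.720 surviving chicks).

4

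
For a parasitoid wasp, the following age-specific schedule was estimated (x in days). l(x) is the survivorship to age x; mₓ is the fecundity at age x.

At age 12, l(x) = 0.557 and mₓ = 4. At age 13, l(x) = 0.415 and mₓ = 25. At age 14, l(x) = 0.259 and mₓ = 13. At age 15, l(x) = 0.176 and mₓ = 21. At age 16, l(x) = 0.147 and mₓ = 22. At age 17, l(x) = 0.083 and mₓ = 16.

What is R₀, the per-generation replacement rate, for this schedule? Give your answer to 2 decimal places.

24.23

R₀ = Σ l(x) mₓ:
  age 12: 0.557 × 4 = 2.2280
  age 13: 0.415 × 25 = 10.3750
  age 14: 0.259 × 13 = 3.3670
  age 15: 0.176 × 21 = 3.6960
  age 16: 0.147 × 22 = 3.2340
  age 17: 0.083 × 16 = 1.3280
R₀ = 2.2280 + 10.3750 + 3.3670 + 3.6960 + 3.2340 + 1.3280 = 24.2280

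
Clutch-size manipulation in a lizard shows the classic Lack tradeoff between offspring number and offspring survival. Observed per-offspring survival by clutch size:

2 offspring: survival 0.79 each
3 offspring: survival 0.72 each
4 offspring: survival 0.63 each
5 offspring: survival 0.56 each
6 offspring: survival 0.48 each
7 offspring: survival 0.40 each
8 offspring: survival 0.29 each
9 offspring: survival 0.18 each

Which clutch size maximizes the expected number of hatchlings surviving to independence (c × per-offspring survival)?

Expected hatchlings surviving to independence = c × s(c):
  c=2: 2 × 0.79 = 1.580
  c=3: 3 × 0.72 = 2.160
  c=4: 4 × 0.63 = 2.520
  c=5: 5 × 0.56 = 2.800
  c=6: 6 × 0.48 = 2.880
  c=7: 7 × 0.40 = 2.800
  c=8: 8 × 0.29 = 2.320
  c=9: 9 × 0.18 = 1.620
Maximum at c = 6 (2.880 hatchlings surviving to independence).

6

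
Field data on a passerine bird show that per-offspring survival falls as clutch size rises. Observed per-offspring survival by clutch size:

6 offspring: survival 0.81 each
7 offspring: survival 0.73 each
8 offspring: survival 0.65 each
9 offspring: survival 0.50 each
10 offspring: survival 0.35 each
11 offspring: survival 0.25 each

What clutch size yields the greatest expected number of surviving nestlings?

Expected surviving nestlings = c × s(c):
  c=6: 6 × 0.81 = 4.860
  c=7: 7 × 0.73 = 5.110
  c=8: 8 × 0.65 = 5.200
  c=9: 9 × 0.50 = 4.500
  c=10: 10 × 0.35 = 3.500
  c=11: 11 × 0.25 = 2.750
Maximum at c = 8 (5.200 surviving nestlings).

8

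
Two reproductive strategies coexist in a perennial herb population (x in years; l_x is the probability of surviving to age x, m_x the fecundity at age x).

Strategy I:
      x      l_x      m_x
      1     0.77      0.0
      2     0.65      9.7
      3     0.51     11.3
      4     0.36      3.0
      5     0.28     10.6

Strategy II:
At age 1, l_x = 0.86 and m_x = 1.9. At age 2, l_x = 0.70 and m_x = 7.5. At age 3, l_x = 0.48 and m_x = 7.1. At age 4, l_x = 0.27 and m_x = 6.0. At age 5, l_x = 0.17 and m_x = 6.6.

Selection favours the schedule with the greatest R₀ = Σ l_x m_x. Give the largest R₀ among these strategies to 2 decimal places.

Strategy I: R₀ = 0.77×0.0 + 0.65×9.7 + 0.51×11.3 + 0.36×3.0 + 0.28×10.6 = 16.1160
Strategy II: R₀ = 0.86×1.9 + 0.70×7.5 + 0.48×7.1 + 0.27×6.0 + 0.17×6.6 = 13.0340
Highest R₀: strategy I with 16.1160.

16.12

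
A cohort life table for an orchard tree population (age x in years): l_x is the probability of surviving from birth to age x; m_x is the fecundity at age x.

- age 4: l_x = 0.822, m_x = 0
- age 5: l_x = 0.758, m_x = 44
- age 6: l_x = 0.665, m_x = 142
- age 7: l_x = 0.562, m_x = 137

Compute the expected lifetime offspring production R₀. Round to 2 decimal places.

204.78

R₀ = Σ l_x m_x:
  age 4: 0.822 × 0 = 0.0000
  age 5: 0.758 × 44 = 33.3520
  age 6: 0.665 × 142 = 94.4300
  age 7: 0.562 × 137 = 76.9940
R₀ = 0.0000 + 33.3520 + 94.4300 + 76.9940 = 204.7760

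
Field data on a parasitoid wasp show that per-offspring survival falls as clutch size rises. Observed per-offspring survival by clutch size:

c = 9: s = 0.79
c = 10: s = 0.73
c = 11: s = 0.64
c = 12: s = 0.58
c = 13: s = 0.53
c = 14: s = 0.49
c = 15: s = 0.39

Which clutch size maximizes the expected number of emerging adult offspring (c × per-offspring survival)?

Expected emerging adult offspring = c × s(c):
  c=9: 9 × 0.79 = 7.110
  c=10: 10 × 0.73 = 7.300
  c=11: 11 × 0.64 = 7.040
  c=12: 12 × 0.58 = 6.960
  c=13: 13 × 0.53 = 6.890
  c=14: 14 × 0.49 = 6.860
  c=15: 15 × 0.39 = 5.850
Maximum at c = 10 (7.300 emerging adult offspring).

10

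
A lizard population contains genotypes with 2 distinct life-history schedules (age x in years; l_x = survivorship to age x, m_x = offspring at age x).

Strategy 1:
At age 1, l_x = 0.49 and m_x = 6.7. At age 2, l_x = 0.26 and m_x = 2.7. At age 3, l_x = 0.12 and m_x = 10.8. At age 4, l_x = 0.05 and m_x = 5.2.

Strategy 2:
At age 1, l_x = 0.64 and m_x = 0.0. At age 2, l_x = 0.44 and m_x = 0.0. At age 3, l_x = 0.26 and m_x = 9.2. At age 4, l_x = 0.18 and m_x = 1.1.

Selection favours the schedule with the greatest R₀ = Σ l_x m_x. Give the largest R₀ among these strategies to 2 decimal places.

5.54

Strategy 1: R₀ = 0.49×6.7 + 0.26×2.7 + 0.12×10.8 + 0.05×5.2 = 5.5410
Strategy 2: R₀ = 0.64×0.0 + 0.44×0.0 + 0.26×9.2 + 0.18×1.1 = 2.5900
Highest R₀: strategy 1 with 5.5410.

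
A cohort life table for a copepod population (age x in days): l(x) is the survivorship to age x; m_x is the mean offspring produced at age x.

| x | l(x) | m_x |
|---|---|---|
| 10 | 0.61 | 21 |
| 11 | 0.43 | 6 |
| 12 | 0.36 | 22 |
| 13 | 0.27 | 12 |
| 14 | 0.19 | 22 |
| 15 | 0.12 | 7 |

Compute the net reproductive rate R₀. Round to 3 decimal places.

R₀ = Σ l(x) m_x:
  age 10: 0.61 × 21 = 12.8100
  age 11: 0.43 × 6 = 2.5800
  age 12: 0.36 × 22 = 7.9200
  age 13: 0.27 × 12 = 3.2400
  age 14: 0.19 × 22 = 4.1800
  age 15: 0.12 × 7 = 0.8400
R₀ = 12.8100 + 2.5800 + 7.9200 + 3.2400 + 4.1800 + 0.8400 = 31.5700

31.570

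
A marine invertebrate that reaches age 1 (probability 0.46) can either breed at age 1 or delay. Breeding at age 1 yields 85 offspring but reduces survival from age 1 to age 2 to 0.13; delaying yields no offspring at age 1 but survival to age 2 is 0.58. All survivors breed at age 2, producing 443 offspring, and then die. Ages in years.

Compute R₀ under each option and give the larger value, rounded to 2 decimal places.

breed at age 1: R₀ = 0.46 × (85 + 0.13 × 443) = 0.46 × 142.5900 = 65.5914
delay to age 2: R₀ = 0.46 × (0.58 × 443) = 0.46 × 256.9400 = 118.1924
Higher: delay to age 2 (118.1924).

118.19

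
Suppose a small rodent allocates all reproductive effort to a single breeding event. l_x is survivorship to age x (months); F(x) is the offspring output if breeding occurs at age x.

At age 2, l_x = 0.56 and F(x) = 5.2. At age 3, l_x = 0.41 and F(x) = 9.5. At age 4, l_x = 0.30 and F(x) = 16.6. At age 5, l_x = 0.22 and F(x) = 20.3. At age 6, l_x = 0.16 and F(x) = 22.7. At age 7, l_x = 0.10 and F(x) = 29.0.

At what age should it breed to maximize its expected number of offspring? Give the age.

4

Expected offspring if breeding at age x = l_x × F(x):
  age 2: 0.56 × 5.2 = 2.912
  age 3: 0.41 × 9.5 = 3.895
  age 4: 0.30 × 16.6 = 4.980
  age 5: 0.22 × 20.3 = 4.466
  age 6: 0.16 × 22.7 = 3.632
  age 7: 0.10 × 29.0 = 2.900
Maximum at age 4 (4.980).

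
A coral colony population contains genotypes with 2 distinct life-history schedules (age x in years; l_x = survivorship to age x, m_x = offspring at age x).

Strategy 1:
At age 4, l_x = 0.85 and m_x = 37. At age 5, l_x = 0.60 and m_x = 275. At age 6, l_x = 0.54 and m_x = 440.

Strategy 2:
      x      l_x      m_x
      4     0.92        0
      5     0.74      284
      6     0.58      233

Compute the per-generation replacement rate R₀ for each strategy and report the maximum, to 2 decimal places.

Strategy 1: R₀ = 0.85×37 + 0.60×275 + 0.54×440 = 434.0500
Strategy 2: R₀ = 0.92×0 + 0.74×284 + 0.58×233 = 345.3000
Highest R₀: strategy 1 with 434.0500.

434.05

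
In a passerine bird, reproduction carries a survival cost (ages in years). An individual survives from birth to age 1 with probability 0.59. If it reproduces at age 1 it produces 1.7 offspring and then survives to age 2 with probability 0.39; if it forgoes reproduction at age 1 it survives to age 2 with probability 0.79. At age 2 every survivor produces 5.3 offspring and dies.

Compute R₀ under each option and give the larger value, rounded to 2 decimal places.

2.47

breed at age 1: R₀ = 0.59 × (1.7 + 0.39 × 5.3) = 0.59 × 3.7670 = 2.2225
delay to age 2: R₀ = 0.59 × (0.79 × 5.3) = 0.59 × 4.1870 = 2.4703
Higher: delay to age 2 (2.4703).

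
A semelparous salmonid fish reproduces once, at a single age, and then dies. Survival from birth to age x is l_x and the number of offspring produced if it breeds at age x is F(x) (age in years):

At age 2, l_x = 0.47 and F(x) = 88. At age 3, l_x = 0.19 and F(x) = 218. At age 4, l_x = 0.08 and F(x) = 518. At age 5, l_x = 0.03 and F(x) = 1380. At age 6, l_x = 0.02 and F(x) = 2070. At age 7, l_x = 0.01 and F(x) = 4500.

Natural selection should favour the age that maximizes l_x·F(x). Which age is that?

Expected offspring if breeding at age x = l_x × F(x):
  age 2: 0.47 × 88 = 41.360
  age 3: 0.19 × 218 = 41.420
  age 4: 0.08 × 518 = 41.440
  age 5: 0.03 × 1380 = 41.400
  age 6: 0.02 × 2070 = 41.400
  age 7: 0.01 × 4500 = 45.000
Maximum at age 7 (45.000).

7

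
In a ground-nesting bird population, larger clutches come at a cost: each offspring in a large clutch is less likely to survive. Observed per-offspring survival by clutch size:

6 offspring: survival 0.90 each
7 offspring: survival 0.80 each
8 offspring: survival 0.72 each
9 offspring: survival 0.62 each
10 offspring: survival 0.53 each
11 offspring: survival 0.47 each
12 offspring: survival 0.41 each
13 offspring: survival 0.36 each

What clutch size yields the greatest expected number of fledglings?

Expected fledglings = c × s(c):
  c=6: 6 × 0.90 = 5.400
  c=7: 7 × 0.80 = 5.600
  c=8: 8 × 0.72 = 5.760
  c=9: 9 × 0.62 = 5.580
  c=10: 10 × 0.53 = 5.300
  c=11: 11 × 0.47 = 5.170
  c=12: 12 × 0.41 = 4.920
  c=13: 13 × 0.36 = 4.680
Maximum at c = 8 (5.760 fledglings).

8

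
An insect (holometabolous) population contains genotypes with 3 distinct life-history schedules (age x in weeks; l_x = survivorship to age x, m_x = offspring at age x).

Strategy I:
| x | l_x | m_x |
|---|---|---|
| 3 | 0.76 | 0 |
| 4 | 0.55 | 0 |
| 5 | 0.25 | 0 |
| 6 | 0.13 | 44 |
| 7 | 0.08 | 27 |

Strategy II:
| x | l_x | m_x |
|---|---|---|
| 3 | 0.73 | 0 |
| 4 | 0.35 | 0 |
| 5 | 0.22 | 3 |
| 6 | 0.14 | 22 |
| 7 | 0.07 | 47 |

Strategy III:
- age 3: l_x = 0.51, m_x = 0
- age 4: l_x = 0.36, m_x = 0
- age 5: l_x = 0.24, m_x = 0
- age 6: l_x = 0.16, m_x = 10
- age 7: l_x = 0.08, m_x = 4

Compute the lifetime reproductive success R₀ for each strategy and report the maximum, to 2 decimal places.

Strategy I: R₀ = 0.76×0 + 0.55×0 + 0.25×0 + 0.13×44 + 0.08×27 = 7.8800
Strategy II: R₀ = 0.73×0 + 0.35×0 + 0.22×3 + 0.14×22 + 0.07×47 = 7.0300
Strategy III: R₀ = 0.51×0 + 0.36×0 + 0.24×0 + 0.16×10 + 0.08×4 = 1.9200
Highest R₀: strategy I with 7.8800.

7.88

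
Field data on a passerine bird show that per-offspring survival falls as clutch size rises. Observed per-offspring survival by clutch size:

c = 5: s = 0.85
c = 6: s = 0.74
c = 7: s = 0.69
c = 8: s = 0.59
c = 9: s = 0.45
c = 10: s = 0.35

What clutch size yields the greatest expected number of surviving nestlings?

7

Expected surviving nestlings = c × s(c):
  c=5: 5 × 0.85 = 4.250
  c=6: 6 × 0.74 = 4.440
  c=7: 7 × 0.69 = 4.830
  c=8: 8 × 0.59 = 4.720
  c=9: 9 × 0.45 = 4.050
  c=10: 10 × 0.35 = 3.500
Maximum at c = 7 (4.830 surviving nestlings).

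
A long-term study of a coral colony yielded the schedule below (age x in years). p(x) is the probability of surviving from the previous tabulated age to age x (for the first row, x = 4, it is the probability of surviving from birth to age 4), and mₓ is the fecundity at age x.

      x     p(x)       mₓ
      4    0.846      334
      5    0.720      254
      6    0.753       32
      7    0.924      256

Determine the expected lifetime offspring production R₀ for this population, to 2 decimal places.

560.45

Survivorship from birth: l_x = p_4·p_5·…·p_x.
  l_4 = 0.84600
  l_5 = 0.60912
  l_6 = 0.45867
  l_7 = 0.42381
R₀ = Σ l_x mₓ:
  age 4: 0.84600 × 334 = 282.5640
  age 5: 0.60912 × 254 = 154.7165
  age 6: 0.45867 × 32 = 14.6774
  age 7: 0.42381 × 256 = 108.4954
R₀ = 282.5640 + 154.7165 + 14.6774 + 108.4954 = 560.4533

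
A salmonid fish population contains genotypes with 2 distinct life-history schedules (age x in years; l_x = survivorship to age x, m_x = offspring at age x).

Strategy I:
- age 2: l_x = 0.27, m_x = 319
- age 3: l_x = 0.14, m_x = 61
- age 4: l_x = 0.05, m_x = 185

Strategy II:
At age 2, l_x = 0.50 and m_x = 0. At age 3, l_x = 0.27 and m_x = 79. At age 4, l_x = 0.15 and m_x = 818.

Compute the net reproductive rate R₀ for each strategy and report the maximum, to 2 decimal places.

144.03

Strategy I: R₀ = 0.27×319 + 0.14×61 + 0.05×185 = 103.9200
Strategy II: R₀ = 0.50×0 + 0.27×79 + 0.15×818 = 144.0300
Highest R₀: strategy II with 144.0300.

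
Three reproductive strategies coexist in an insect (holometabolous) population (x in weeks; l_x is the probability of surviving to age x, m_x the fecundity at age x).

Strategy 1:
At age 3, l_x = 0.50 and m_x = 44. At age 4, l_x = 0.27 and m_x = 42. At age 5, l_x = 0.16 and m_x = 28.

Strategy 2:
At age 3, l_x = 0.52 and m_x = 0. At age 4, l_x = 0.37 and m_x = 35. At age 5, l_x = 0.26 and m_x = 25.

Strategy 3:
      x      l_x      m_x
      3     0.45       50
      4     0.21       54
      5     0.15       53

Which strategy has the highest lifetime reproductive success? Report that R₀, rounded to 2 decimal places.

41.79

Strategy 1: R₀ = 0.50×44 + 0.27×42 + 0.16×28 = 37.8200
Strategy 2: R₀ = 0.52×0 + 0.37×35 + 0.26×25 = 19.4500
Strategy 3: R₀ = 0.45×50 + 0.21×54 + 0.15×53 = 41.7900
Highest R₀: strategy 3 with 41.7900.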